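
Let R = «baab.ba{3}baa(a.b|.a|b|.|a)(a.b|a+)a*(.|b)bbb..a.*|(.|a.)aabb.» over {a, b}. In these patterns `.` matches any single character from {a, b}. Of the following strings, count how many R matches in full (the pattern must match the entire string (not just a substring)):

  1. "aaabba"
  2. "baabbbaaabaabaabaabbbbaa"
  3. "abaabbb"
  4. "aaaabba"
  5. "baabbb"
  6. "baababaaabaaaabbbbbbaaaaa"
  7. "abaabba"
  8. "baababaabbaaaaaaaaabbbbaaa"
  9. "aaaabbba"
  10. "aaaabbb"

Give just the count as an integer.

1. "aaabba" → match
2 → match
3. "abaabbb" → match
4. "aaaabba" → match
5. "baabbb" → match
6 → match
7. "abaabba" → match
8 → no match
9. "aaaabbba" → no match
10. "aaaabbb" → match
Total matched: 8

8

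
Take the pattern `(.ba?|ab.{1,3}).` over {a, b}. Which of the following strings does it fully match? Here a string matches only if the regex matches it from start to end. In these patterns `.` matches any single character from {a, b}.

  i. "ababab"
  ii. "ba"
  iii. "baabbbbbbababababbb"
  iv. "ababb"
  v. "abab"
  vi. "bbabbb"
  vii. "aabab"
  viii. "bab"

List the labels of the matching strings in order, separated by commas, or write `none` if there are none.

i, iv, v

i. "ababab" → match
ii. "ba" → no match
iii → no match
iv. "ababb" → match
v. "abab" → match
vi. "bbabbb" → no match
vii. "aabab" → no match
viii. "bab" → no match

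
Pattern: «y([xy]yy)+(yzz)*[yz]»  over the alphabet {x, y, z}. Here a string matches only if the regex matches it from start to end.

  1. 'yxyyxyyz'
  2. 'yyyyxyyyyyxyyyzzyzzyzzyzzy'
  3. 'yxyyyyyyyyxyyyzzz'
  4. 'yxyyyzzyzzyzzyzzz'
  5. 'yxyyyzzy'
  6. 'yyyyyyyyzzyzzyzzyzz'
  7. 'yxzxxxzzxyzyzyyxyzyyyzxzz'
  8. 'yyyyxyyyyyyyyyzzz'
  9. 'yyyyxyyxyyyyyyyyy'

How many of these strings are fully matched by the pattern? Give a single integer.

7

1 → match
2 → match
3 → match
4 → match
5 → match
6 → no match
7 → no match
8 → match
9 → match
Total matched: 7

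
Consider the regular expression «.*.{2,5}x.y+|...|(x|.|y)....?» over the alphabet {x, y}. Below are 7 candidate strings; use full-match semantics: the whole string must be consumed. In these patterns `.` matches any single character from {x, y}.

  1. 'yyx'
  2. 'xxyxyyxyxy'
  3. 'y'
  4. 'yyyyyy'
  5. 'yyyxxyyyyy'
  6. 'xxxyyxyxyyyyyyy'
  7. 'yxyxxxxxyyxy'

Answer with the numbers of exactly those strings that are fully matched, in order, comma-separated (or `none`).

1 → match
2 → no match
3 → no match
4 → no match
5 → match
6 → match
7 → no match

1, 5, 6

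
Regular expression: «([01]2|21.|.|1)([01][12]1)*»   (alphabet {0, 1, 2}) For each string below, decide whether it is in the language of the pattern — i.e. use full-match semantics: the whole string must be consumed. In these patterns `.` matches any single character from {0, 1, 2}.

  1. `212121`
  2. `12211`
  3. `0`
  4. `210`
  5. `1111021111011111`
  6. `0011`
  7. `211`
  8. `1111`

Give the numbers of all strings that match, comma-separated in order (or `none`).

1 → match
2 → no match
3 → match
4 → match
5 → match
6 → match
7 → match
8 → match

1, 3, 4, 5, 6, 7, 8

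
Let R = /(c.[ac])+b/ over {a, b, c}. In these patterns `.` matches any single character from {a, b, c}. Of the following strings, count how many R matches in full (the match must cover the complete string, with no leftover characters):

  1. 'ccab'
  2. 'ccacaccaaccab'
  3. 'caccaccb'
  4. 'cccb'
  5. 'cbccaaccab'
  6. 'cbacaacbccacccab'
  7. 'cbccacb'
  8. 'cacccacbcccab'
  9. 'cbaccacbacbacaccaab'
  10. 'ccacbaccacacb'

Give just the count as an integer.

1 → match
2 → match
3 → no match
4 → match
5 → match
6 → match
7 → match
8 → match
9 → match
10 → match
Total matched: 9

9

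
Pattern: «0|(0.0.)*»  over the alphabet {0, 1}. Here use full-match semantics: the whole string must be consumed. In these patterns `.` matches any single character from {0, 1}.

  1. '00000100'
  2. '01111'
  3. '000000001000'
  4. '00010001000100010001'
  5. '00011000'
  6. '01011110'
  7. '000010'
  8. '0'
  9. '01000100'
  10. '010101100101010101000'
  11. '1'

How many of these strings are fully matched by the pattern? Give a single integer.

4

1 → match
2 → no match
3 → no match
4 → match
5 → no match
6 → no match
7 → no match
8 → match
9 → match
10 → no match
11 → no match
Total matched: 4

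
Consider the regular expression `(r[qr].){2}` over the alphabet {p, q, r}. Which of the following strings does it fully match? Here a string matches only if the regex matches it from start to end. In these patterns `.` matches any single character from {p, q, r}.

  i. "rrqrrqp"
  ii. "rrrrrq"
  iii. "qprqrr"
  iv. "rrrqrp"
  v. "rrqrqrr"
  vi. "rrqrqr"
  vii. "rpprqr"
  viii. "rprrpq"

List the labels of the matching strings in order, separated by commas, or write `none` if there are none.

i. "rrqrrqp" → no match
ii. "rrrrrq" → match
iii. "qprqrr" → no match — must start with "r"
iv. "rrrqrp" → no match
v. "rrqrqrr" → no match
vi. "rrqrqr" → match
vii. "rpprqr" → no match
viii. "rprrpq" → no match

ii, vi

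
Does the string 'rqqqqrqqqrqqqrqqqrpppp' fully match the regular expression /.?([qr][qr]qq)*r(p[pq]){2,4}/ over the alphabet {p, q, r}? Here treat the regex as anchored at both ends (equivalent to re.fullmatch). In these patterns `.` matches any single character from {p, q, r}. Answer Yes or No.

Yes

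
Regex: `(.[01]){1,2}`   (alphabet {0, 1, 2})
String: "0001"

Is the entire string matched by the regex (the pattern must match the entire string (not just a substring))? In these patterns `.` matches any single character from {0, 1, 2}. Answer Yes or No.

Yes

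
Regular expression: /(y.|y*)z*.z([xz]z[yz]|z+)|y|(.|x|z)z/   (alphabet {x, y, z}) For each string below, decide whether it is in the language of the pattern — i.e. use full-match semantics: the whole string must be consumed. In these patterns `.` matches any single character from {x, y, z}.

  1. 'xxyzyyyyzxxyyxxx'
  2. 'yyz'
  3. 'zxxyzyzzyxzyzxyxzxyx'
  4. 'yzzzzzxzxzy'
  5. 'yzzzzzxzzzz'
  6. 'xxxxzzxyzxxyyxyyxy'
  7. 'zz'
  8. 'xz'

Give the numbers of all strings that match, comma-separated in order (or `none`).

4, 5, 7, 8

1 → no match
2. 'yyz' → no match
3 → no match
4. 'yzzzzzxzxzy' → match
5. 'yzzzzzxzzzz' → match
6 → no match
7. 'zz' → match
8. 'xz' → match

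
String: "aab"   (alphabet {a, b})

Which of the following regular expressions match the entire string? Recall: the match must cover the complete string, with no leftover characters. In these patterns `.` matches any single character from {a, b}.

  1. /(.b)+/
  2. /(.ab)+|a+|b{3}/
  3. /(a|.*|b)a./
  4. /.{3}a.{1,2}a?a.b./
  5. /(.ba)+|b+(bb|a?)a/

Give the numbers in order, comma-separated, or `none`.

1 → no match
2 → match
3 → match
4 → no match
5 → no match

2, 3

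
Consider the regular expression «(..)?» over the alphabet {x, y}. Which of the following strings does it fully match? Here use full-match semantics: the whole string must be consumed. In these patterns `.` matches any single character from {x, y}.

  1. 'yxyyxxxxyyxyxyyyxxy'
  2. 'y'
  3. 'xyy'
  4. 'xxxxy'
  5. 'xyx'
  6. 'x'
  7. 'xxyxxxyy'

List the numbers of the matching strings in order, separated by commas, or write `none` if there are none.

1 → no match
2 → no match
3 → no match
4 → no match
5 → no match
6 → no match
7 → no match

none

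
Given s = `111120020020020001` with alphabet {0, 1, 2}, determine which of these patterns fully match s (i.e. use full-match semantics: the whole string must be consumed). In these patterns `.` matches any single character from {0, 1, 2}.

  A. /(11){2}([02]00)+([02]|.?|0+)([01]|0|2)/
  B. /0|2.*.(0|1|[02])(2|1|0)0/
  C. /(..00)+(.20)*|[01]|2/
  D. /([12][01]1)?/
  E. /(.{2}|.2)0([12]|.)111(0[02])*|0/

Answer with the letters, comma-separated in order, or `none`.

A → match
B → no match — must end with `0`
C → no match
D → no match
E → no match

A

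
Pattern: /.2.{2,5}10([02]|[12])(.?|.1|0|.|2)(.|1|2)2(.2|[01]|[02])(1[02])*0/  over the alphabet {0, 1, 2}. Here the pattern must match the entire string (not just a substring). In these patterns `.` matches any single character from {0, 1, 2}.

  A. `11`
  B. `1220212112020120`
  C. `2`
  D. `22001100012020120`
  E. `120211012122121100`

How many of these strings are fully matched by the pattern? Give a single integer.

0

A → no match — must end with `0`
B → no match
C → no match — must end with `0`
D → no match
E → no match
Total matched: 0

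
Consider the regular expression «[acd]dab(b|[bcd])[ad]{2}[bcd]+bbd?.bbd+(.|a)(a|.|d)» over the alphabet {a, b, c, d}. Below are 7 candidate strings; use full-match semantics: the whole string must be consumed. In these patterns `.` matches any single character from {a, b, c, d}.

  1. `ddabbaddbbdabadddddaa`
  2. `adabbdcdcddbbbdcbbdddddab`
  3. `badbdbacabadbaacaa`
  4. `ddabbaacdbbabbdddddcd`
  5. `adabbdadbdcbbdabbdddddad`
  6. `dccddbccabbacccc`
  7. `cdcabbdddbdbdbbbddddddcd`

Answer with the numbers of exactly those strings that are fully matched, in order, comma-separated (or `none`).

1 → no match
2 → no match
3 → no match
4 → match
5 → match
6 → no match
7 → no match

4, 5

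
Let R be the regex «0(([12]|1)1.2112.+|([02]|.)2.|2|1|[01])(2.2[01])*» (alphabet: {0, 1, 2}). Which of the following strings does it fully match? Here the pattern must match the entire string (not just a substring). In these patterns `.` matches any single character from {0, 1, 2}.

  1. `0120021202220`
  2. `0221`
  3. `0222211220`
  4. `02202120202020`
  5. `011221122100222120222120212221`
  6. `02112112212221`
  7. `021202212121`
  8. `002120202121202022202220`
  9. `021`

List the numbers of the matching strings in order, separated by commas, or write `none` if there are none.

2, 4, 5, 6, 8

1 → no match
2 → match
3 → no match
4 → match
5 → match
6 → match
7 → no match
8 → match
9 → no match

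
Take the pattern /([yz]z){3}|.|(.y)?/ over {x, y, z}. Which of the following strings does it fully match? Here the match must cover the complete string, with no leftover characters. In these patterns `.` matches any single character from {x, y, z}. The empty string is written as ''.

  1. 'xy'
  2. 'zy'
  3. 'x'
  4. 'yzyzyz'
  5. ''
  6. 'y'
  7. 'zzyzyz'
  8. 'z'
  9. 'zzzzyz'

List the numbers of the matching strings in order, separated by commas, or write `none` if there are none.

1 → match
2 → match
3 → match
4 → match
5 → match
6 → match
7 → match
8 → match
9 → match

1, 2, 3, 4, 5, 6, 7, 8, 9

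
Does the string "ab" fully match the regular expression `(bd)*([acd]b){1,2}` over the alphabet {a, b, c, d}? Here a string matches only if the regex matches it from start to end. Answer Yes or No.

Yes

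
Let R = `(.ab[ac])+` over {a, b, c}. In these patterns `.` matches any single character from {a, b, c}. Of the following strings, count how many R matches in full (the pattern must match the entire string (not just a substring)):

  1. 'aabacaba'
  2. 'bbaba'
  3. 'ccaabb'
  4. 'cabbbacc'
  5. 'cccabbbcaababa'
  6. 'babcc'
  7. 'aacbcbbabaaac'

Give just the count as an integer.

1 → match
2 → no match
3 → no match
4 → no match
5 → no match
6 → no match
7 → no match
Total matched: 1

1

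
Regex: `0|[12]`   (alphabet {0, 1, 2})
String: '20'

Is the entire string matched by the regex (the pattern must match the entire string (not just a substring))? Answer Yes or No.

No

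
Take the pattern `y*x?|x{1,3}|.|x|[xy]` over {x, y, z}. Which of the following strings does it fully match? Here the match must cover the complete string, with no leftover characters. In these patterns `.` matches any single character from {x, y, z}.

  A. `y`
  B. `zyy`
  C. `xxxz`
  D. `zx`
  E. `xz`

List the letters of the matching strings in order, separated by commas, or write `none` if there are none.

A

A → match
B → no match
C → no match
D → no match
E → no match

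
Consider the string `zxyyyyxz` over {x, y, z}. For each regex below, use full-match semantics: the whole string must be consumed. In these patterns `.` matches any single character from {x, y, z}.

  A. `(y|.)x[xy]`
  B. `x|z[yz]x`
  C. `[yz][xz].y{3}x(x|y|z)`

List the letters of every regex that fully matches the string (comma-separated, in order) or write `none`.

C

A → no match
B → no match — must end with `x`
C → match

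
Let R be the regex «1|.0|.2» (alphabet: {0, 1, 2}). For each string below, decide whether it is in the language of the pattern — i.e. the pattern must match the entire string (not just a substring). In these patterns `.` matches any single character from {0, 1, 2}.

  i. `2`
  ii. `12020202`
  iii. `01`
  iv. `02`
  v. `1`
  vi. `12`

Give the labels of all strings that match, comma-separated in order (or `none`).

iv, v, vi

i → no match
ii → no match
iii → no match
iv → match
v → match
vi → match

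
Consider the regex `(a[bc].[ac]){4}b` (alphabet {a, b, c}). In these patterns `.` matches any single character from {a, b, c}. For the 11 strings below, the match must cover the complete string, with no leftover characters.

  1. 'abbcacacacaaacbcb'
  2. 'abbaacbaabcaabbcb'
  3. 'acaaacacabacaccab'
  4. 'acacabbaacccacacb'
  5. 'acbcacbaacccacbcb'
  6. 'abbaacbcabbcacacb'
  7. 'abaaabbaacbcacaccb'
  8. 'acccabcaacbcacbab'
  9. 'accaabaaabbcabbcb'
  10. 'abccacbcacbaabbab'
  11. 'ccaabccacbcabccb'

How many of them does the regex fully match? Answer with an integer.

1 → match
2 → match
3 → match
4 → match
5 → match
6 → match
7 → no match
8 → match
9 → match
10 → match
11 → no match — must start with 'a'
Total matched: 9

9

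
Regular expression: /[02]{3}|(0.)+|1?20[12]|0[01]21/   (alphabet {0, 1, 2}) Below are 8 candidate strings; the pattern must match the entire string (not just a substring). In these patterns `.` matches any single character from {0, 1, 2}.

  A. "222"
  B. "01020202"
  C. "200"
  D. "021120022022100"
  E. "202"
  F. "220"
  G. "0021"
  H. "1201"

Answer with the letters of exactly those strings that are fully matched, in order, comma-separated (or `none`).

A, B, C, E, F, G, H

A → match
B → match
C → match
D → no match
E → match
F → match
G → match
H → match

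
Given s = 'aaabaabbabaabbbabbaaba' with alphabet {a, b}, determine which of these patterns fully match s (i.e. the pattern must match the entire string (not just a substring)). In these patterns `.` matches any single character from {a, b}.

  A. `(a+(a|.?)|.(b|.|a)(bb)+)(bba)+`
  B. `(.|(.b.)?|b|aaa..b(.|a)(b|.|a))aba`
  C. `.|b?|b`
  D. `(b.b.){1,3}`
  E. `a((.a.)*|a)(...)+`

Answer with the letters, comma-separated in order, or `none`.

E

A → no match — must end with 'bba'
B → no match
C → no match
D → no match — must start with 'b'
E → match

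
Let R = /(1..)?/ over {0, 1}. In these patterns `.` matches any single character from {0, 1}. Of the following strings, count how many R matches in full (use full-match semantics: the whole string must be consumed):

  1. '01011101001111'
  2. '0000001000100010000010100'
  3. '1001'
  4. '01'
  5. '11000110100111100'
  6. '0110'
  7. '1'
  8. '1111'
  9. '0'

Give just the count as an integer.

1 → no match
2 → no match
3 → no match
4 → no match
5 → no match
6 → no match
7 → no match
8 → no match
9 → no match
Total matched: 0

0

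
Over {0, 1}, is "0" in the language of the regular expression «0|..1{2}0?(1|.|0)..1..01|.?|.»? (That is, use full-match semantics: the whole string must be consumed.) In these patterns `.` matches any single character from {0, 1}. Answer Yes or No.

Yes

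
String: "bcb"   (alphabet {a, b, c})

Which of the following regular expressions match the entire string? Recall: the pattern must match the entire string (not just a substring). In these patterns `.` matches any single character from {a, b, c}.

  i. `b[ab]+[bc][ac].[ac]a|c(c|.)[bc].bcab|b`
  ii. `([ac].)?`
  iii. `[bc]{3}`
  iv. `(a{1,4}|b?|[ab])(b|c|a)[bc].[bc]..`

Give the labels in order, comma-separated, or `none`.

i → no match
ii → no match
iii → match
iv → no match

iii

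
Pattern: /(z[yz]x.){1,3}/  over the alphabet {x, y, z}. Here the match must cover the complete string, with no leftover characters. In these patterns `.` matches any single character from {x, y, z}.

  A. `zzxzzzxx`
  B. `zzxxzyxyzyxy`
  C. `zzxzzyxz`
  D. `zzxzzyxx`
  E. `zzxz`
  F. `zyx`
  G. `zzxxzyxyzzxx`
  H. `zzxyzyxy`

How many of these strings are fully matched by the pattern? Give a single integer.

A → match
B → match
C → match
D → match
E → match
F → no match
G → match
H → match
Total matched: 7

7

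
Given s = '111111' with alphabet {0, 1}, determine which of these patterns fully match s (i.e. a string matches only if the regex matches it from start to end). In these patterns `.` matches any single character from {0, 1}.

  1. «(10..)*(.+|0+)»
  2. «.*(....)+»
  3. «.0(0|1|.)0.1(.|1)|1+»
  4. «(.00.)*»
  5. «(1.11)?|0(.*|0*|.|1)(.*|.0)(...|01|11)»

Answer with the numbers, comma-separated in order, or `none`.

1 → match
2 → match
3 → match
4 → no match
5 → no match

1, 2, 3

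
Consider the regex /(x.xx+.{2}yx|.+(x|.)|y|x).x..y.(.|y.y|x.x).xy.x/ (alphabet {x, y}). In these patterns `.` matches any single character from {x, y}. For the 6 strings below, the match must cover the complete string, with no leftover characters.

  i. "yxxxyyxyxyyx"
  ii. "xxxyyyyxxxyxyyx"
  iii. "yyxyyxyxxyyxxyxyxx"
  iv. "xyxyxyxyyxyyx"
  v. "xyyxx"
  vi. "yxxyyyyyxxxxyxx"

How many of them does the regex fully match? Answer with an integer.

i → no match
ii → match
iii → match
iv → match
v → no match
vi → no match
Total matched: 3

3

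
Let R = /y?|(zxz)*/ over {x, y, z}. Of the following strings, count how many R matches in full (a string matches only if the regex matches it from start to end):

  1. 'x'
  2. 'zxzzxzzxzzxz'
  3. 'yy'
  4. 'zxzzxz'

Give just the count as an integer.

2

1 → no match
2 → match
3 → no match
4 → match
Total matched: 2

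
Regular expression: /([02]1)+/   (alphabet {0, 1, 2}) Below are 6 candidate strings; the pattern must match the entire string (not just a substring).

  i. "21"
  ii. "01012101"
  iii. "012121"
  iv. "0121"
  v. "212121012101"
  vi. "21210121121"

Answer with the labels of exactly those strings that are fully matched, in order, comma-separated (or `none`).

i. "21" → match
ii. "01012101" → match
iii. "012121" → match
iv. "0121" → match
v. "212121012101" → match
vi. "21210121121" → no match

i, ii, iii, iv, v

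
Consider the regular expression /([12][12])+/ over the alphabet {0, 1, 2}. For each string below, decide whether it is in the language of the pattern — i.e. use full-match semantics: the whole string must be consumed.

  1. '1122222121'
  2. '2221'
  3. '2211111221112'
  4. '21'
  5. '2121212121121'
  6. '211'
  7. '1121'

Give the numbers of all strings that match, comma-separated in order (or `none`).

1 → match
2 → match
3 → no match
4 → match
5 → no match
6 → no match
7 → match

1, 2, 4, 7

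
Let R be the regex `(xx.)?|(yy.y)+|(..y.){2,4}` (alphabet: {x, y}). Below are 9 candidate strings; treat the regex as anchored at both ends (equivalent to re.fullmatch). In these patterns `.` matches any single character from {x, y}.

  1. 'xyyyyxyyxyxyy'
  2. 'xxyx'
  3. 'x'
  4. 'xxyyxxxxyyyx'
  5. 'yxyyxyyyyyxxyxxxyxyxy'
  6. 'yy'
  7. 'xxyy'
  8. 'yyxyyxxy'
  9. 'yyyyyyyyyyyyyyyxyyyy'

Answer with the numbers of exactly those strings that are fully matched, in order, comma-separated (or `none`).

1 → no match
2. 'xxyx' → no match
3. 'x' → no match
4. 'xxyyxxxxyyyx' → no match
5 → no match
6. 'yy' → no match
7. 'xxyy' → no match
8. 'yyxyyxxy' → no match
9 → no match

none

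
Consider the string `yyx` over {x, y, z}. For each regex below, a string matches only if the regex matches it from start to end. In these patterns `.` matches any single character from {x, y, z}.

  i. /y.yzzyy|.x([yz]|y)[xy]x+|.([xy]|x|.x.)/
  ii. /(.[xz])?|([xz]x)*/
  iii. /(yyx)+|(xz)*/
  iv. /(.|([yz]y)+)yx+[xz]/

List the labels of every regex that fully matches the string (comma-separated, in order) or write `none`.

i → no match
ii → no match
iii → match
iv → no match

iii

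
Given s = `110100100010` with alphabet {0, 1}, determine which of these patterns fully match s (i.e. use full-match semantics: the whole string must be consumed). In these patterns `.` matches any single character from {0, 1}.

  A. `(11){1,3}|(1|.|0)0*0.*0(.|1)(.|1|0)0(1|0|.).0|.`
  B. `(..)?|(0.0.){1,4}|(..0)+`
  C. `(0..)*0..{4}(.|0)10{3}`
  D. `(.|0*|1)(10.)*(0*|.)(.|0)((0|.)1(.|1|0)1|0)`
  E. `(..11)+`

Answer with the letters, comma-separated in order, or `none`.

A → no match
B → match
C → no match
D → no match
E → no match — must end with `11`

B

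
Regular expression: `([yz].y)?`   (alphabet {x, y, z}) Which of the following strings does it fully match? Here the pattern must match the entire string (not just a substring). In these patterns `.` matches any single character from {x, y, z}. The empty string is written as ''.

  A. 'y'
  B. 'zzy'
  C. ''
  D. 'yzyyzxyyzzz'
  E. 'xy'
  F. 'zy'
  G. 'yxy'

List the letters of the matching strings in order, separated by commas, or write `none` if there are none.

A → no match
B → match
C → match
D → no match
E → no match
F → no match
G → match

B, C, G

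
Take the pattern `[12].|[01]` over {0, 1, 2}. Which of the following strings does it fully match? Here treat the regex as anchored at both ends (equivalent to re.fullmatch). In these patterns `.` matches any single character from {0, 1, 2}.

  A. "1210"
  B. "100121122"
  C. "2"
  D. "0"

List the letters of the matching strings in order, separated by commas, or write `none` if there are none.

A. "1210" → no match
B. "100121122" → no match
C. "2" → no match
D. "0" → match

D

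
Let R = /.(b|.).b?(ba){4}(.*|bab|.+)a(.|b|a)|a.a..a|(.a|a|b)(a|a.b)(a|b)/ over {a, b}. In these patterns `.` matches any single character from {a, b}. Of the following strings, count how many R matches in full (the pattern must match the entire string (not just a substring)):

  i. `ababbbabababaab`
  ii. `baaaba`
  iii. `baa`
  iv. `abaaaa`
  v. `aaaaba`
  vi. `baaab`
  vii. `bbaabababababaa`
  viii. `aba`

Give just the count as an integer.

4

i → no match
ii → match
iii → match
iv → match
v → match
vi → no match
vii → no match
viii → no match
Total matched: 4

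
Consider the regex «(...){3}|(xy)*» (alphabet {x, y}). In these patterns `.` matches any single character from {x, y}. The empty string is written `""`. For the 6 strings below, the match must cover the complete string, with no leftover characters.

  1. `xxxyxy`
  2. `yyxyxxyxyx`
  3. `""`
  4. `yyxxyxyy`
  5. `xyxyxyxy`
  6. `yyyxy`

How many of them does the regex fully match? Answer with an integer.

1 → no match
2 → no match
3 → match
4 → no match
5 → match
6 → no match
Total matched: 2

2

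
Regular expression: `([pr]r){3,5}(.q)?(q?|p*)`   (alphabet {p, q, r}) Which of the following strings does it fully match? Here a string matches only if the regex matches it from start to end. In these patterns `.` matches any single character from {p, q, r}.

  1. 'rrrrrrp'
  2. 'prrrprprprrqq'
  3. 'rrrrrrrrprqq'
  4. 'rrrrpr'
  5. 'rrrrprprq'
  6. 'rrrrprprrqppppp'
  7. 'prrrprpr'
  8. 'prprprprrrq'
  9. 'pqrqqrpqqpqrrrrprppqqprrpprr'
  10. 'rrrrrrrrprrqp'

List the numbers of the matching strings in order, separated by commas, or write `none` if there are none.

1. 'rrrrrrp' → match
2 → match
3. 'rrrrrrrrprqq' → match
4. 'rrrrpr' → match
5. 'rrrrprprq' → match
6 → match
7. 'prrrprpr' → match
8. 'prprprprrrq' → match
9 → no match
10 → match

1, 2, 3, 4, 5, 6, 7, 8, 10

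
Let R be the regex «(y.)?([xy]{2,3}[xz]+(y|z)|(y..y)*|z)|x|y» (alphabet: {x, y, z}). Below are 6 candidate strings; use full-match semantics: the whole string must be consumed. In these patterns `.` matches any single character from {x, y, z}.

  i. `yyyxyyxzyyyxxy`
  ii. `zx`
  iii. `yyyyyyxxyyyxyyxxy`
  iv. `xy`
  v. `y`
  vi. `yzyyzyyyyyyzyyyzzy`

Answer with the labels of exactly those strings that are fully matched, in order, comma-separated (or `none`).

i → no match
ii. `zx` → no match
iii → no match
iv. `xy` → no match
v. `y` → match
vi → match

v, vi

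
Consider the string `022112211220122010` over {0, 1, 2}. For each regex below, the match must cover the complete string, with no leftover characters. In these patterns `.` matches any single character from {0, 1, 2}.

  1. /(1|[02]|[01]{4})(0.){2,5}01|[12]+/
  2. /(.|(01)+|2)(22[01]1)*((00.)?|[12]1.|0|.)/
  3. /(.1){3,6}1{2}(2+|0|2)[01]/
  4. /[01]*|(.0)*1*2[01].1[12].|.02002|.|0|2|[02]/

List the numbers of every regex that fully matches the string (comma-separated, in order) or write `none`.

2

1 → no match
2 → match
3 → no match
4 → no match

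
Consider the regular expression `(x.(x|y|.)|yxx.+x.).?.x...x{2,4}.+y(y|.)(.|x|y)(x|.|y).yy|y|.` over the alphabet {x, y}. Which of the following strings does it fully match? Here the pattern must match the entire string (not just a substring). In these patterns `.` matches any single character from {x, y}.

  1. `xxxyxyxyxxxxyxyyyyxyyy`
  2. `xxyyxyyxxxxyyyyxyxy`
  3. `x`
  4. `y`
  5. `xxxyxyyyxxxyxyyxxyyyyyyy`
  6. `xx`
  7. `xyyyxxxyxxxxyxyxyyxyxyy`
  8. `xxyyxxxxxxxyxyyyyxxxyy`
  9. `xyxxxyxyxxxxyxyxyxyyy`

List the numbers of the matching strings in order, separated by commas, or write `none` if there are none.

1 → match
2 → no match
3. `x` → match
4. `y` → match
5 → match
6. `xx` → no match
7 → match
8 → match
9 → match

1, 3, 4, 5, 7, 8, 9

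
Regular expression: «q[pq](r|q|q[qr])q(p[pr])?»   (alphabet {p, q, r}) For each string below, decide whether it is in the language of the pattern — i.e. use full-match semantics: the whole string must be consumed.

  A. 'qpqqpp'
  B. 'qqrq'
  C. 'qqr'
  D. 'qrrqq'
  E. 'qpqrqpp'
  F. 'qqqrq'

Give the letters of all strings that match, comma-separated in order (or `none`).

A → match
B → match
C → no match
D → no match
E → match
F → match

A, B, E, F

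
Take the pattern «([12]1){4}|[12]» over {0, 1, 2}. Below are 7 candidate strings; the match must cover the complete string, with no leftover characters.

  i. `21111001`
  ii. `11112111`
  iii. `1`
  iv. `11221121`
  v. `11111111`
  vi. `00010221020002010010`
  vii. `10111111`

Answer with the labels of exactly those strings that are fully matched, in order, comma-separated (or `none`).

ii, iii, v

i → no match
ii → match
iii → match
iv → no match
v → match
vi → no match
vii → no match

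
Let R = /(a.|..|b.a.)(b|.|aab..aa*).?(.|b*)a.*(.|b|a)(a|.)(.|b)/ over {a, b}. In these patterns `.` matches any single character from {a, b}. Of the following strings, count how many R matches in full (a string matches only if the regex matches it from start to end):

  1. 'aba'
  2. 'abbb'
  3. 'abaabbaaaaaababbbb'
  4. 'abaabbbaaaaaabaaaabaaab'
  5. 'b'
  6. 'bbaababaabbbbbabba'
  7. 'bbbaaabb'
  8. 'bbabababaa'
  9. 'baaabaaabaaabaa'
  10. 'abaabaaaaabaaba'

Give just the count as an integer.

1. 'aba' → no match
2. 'abbb' → no match
3 → match
4 → match
5. 'b' → no match
6 → match
7. 'bbbaaabb' → match
8. 'bbabababaa' → match
9 → match
10 → match
Total matched: 7

7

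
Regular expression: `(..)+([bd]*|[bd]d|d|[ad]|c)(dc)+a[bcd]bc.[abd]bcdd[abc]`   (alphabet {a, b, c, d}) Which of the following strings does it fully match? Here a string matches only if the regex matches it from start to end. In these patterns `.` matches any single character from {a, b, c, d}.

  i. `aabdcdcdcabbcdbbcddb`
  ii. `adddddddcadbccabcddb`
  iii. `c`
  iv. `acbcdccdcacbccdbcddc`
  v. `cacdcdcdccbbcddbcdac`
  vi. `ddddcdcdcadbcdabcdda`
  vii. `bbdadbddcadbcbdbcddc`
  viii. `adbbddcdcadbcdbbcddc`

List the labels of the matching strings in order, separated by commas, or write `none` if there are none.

i → match
ii → match
iii. `c` → no match
iv → match
v → no match
vi → match
vii → match
viii → match

i, ii, iv, vi, vii, viii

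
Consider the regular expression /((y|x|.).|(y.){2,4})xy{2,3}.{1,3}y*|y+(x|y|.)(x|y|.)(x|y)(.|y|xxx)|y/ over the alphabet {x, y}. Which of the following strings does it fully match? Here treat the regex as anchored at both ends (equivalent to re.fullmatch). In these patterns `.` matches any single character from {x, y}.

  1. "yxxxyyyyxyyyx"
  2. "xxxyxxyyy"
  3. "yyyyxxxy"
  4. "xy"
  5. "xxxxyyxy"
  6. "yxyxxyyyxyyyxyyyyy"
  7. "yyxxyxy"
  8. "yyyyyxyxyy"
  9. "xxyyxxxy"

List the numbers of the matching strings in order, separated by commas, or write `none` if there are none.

3

1 → no match
2 → no match
3 → match
4 → no match
5 → no match
6 → no match
7 → no match
8 → no match
9 → no match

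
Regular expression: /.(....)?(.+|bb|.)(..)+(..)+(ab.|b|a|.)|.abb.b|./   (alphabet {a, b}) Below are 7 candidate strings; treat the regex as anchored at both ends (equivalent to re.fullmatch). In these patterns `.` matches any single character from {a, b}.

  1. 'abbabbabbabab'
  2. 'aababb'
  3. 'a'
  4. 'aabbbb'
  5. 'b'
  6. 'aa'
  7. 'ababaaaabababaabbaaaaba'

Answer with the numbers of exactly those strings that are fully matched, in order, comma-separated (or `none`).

1 → match
2. 'aababb' → no match
3. 'a' → match
4. 'aabbbb' → match
5. 'b' → match
6. 'aa' → no match
7 → match

1, 3, 4, 5, 7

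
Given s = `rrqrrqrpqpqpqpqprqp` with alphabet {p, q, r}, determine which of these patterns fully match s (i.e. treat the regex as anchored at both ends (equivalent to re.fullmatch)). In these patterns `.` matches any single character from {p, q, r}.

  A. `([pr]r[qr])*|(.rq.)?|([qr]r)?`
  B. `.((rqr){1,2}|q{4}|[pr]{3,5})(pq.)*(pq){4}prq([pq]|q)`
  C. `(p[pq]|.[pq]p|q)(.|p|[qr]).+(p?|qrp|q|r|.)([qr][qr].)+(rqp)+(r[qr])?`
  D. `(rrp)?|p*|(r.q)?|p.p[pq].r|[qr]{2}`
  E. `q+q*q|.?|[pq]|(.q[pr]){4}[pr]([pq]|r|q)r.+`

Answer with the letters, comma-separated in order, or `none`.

B

A → no match
B → match
C → no match
D → no match
E → no match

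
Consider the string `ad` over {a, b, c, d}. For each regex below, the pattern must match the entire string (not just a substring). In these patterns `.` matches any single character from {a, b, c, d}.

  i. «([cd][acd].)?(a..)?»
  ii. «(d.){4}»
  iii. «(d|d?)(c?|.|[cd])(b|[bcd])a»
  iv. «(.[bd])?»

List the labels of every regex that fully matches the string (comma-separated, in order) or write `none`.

i → no match
ii → no match — must start with `d`
iii → no match — must end with `a`
iv → match

iv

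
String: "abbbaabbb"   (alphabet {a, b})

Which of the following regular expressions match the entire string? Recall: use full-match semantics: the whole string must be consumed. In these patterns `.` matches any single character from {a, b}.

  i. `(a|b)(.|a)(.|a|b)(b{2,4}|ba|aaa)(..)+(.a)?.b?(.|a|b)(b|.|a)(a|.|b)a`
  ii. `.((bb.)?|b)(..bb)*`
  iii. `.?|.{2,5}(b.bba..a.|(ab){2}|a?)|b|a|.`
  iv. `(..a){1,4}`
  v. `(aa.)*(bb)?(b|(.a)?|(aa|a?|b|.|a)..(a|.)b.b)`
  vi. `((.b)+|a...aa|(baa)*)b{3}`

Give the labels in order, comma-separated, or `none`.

i → no match — must end with "a"
ii → no match
iii → no match
iv → no match — must end with "a"
v → no match
vi → match

vi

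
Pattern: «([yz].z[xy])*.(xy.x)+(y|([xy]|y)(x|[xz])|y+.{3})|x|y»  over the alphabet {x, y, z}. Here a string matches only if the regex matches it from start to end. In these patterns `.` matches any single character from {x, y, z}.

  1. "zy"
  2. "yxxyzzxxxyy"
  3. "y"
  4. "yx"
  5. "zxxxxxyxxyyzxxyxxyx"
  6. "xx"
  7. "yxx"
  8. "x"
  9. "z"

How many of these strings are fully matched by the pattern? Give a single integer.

2

1. "zy" → no match
2. "yxxyzzxxxyy" → no match
3. "y" → match
4. "yx" → no match
5 → no match
6. "xx" → no match
7. "yxx" → no match
8. "x" → match
9. "z" → no match
Total matched: 2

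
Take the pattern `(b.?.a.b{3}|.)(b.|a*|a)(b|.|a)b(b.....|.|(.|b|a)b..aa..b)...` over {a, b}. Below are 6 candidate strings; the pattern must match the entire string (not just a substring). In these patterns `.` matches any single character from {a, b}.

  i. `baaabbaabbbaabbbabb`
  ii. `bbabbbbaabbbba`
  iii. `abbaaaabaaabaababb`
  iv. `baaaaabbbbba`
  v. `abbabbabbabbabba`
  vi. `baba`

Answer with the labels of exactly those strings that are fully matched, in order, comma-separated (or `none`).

i → no match
ii → match
iii → no match
iv → match
v → no match
vi → no match

ii, iv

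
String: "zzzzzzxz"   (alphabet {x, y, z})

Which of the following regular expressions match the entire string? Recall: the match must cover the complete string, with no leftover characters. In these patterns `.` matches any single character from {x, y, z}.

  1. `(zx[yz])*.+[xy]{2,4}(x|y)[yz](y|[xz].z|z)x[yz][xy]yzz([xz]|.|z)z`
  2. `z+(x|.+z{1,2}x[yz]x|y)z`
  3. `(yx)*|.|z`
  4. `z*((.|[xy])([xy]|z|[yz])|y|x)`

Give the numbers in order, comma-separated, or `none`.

2, 4

1 → no match
2 → match
3 → no match
4 → match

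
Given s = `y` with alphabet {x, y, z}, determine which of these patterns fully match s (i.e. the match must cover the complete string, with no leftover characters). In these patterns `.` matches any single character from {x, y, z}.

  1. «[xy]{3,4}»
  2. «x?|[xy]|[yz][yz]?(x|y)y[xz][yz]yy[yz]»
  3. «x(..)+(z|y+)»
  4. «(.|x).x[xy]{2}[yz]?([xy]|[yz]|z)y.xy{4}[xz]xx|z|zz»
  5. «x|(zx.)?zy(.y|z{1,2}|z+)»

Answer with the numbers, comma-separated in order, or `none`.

1 → no match
2 → match
3 → no match — must start with `x`
4 → no match
5 → no match

2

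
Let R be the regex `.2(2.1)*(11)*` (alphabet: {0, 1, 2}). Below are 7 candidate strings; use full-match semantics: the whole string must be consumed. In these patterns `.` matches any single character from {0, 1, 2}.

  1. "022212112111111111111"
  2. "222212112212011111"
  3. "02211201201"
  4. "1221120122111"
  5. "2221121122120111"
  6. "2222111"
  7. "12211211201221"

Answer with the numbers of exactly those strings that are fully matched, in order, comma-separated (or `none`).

1, 2, 3, 4, 5, 6, 7

1 → match
2 → match
3 → match
4 → match
5 → match
6 → match
7 → match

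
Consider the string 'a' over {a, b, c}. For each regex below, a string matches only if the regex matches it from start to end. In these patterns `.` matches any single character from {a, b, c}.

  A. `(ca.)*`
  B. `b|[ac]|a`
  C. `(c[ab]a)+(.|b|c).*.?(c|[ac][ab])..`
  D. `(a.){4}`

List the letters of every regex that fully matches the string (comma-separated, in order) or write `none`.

A → no match
B → match
C → no match — must start with 'c'
D → no match

B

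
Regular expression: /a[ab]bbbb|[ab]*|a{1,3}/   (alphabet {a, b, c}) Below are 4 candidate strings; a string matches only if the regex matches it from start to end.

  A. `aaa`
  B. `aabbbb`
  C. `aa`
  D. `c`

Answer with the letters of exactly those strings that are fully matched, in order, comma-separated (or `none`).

A → match
B → match
C → match
D → no match

A, B, C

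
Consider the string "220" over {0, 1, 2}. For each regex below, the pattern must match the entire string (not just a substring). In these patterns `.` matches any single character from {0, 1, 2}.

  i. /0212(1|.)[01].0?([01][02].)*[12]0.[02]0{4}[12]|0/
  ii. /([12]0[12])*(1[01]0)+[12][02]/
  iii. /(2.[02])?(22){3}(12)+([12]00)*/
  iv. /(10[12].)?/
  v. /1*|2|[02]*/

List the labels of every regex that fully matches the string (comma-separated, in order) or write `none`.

v

i → no match
ii → no match
iii → no match
iv → no match
v → match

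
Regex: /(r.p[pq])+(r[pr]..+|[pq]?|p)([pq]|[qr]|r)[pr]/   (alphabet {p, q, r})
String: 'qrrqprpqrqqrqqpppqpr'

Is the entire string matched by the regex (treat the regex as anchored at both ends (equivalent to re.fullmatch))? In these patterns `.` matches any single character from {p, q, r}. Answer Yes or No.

No

Every match must start with 'r', but 'qrrqprpqrqqrqqpppqpr' does not.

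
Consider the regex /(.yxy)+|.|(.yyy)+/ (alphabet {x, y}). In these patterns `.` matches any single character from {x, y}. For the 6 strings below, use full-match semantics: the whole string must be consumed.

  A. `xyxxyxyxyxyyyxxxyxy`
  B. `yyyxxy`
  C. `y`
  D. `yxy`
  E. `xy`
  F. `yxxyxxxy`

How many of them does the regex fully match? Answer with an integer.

A → no match
B → no match
C → match
D → no match
E → no match
F → no match
Total matched: 1

1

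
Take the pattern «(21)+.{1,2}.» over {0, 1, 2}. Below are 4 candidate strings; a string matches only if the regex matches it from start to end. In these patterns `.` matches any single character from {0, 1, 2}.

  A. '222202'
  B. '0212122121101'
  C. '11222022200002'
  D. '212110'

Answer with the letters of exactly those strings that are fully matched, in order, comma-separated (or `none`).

A → no match — must start with '21'
B → no match — must start with '21'
C → no match — must start with '21'
D → match

D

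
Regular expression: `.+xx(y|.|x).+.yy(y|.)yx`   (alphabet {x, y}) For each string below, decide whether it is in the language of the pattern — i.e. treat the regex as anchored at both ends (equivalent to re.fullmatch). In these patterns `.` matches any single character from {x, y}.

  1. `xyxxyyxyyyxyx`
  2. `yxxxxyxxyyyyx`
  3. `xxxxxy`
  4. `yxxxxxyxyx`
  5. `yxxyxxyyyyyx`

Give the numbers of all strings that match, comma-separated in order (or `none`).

1 → match
2 → match
3 → no match — must end with `yx`
4 → no match
5 → match

1, 2, 5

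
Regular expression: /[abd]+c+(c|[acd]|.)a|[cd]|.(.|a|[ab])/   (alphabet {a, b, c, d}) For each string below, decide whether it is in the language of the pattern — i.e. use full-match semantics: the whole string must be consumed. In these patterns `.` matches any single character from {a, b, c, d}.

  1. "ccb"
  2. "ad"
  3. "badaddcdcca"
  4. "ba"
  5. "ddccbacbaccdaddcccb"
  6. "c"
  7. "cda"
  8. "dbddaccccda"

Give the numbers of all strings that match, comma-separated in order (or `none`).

2, 4, 6, 8

1 → no match
2 → match
3 → no match
4 → match
5 → no match
6 → match
7 → no match
8 → match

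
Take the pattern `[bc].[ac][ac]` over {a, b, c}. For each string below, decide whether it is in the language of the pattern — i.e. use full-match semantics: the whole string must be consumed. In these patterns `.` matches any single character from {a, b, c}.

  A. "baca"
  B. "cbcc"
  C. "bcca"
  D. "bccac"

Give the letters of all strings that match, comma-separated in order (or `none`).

A, B, C

A → match
B → match
C → match
D → no match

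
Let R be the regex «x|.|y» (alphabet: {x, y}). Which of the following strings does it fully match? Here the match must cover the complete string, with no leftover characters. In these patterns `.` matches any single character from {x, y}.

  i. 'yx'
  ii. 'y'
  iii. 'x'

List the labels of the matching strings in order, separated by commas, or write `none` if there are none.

ii, iii

i → no match
ii → match
iii → match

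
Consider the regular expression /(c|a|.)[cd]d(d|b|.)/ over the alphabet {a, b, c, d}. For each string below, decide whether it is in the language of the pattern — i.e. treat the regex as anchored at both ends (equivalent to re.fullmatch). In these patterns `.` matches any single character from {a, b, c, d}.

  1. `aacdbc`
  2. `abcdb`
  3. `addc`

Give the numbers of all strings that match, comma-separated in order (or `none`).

3

1 → no match
2 → no match
3 → match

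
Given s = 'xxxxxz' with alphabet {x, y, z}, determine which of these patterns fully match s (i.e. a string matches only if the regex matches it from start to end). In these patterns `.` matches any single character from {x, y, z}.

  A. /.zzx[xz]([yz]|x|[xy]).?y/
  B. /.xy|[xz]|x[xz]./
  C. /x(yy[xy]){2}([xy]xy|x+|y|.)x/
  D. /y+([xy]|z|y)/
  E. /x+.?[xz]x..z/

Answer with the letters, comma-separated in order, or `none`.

E

A → no match — must end with 'y'
B → no match
C → no match — must start with 'xyy'
D → no match — must start with 'y'
E → match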